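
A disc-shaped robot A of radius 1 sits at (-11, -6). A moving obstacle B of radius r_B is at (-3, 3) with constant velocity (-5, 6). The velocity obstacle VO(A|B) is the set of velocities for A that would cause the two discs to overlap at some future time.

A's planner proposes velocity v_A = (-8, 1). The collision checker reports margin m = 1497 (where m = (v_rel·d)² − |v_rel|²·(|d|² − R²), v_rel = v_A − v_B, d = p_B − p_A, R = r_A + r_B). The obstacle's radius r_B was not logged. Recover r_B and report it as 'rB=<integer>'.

m = 1497
d = (8, 9);  v_rel = (-3, -5),  |v_rel|² = 34
v_rel×d = (-3)·(9) − (-5)·(8) = 13
since m = R²·34 − 13²:  R² = (169 + 1497) / 34 = 49
R = √49 = 7  ⇒  r_B = 7 − 1 = 6

rB=6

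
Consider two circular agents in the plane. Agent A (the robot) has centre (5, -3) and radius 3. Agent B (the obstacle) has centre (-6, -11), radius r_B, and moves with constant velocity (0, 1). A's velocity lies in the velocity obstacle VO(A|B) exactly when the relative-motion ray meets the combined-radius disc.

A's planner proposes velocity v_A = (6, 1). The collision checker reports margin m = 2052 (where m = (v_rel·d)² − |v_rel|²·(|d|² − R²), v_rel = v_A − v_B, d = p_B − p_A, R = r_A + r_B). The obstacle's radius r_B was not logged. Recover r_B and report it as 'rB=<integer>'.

m = 2052
d = (-11, -8);  v_rel = (6, 0),  |v_rel|² = 36
v_rel×d = (6)·(-8) − (0)·(-11) = -48
since m = R²·36 − (-48)²:  R² = (2304 + 2052) / 36 = 121
R = √121 = 11  ⇒  r_B = 11 − 3 = 8

rB=8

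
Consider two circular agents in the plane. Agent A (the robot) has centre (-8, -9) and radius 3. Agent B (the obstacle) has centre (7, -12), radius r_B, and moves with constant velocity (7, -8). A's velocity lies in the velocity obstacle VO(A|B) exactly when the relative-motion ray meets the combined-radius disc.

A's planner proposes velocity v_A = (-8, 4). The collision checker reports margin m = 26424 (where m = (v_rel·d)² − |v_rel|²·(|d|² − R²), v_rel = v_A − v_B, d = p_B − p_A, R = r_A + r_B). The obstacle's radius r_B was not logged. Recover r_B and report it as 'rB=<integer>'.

m = 26424
d = (15, -3);  v_rel = (-15, 12),  |v_rel|² = 369
v_rel×d = (-15)·(-3) − (12)·(15) = -135
since m = R²·369 − (-135)²:  R² = (18225 + 26424) / 369 = 121
R = √121 = 11  ⇒  r_B = 11 − 3 = 8

rB=8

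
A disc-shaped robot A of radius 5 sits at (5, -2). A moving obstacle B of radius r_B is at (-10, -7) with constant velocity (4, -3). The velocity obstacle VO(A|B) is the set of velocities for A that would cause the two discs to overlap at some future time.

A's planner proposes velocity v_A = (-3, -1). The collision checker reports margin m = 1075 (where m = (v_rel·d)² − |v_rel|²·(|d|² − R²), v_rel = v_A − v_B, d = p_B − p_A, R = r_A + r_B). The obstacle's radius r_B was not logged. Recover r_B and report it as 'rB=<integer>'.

m = 1075
d = (-15, -5);  v_rel = (-7, 2),  |v_rel|² = 53
v_rel×d = (-7)·(-5) − (2)·(-15) = 65
since m = R²·53 − 65²:  R² = (4225 + 1075) / 53 = 100
R = √100 = 10  ⇒  r_B = 10 − 5 = 5

rB=5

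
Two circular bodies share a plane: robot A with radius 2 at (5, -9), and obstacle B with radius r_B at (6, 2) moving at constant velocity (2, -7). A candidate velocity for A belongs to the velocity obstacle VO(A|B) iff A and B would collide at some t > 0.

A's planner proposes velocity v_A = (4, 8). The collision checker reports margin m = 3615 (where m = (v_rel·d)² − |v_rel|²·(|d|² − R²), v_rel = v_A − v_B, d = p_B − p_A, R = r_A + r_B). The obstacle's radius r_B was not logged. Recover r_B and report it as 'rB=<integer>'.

m = 3615
d = (1, 11);  v_rel = (2, 15),  |v_rel|² = 229
v_rel×d = (2)·(11) − (15)·(1) = 7
since m = R²·229 − 7²:  R² = (49 + 3615) / 229 = 16
R = √16 = 4  ⇒  r_B = 4 − 2 = 2

rB=2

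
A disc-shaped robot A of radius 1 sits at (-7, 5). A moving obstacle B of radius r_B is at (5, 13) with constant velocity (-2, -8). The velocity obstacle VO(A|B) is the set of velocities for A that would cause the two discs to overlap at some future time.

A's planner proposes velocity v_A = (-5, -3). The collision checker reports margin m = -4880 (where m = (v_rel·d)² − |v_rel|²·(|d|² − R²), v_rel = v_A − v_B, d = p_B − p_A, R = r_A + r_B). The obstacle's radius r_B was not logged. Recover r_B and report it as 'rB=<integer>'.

m = -4880
d = (12, 8);  v_rel = (-3, 5),  |v_rel|² = 34
v_rel×d = (-3)·(8) − (5)·(12) = -84
since m = R²·34 − (-84)²:  R² = (7056 + -4880) / 34 = 64
R = √64 = 8  ⇒  r_B = 8 − 1 = 7

rB=7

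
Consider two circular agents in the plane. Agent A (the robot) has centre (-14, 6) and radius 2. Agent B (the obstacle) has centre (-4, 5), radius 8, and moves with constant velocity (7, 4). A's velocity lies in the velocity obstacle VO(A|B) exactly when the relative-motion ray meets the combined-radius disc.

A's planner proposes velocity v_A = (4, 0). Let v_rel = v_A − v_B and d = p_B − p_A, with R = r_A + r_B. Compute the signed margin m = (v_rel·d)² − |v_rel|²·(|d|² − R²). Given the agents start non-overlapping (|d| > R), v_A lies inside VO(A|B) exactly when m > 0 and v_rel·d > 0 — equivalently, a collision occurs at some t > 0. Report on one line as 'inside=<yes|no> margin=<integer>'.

d = (10, -1),  |d|² = 101;  R = 2+8 = 10,  c = 101−10² = 1
v_rel = (-3, -4),  |v_rel|² = 25;  v_rel·d = (-3)·(10) + (-4)·(-1) = -26
25·t² + 52·t + 1 = 0  ⇒  m = (-26)² − 25·1 = 651
m = 651 > 0,  v_rel·d = -26 < 0  ⇒  outside

inside=no margin=651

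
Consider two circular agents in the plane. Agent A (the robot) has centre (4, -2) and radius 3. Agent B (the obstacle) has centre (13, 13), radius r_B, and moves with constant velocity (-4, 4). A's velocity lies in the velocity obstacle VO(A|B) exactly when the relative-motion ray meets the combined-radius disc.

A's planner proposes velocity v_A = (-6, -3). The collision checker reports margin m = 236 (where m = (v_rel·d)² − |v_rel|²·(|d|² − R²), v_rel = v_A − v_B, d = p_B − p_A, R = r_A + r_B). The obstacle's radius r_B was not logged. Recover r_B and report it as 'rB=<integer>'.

m = 236
d = (9, 15);  v_rel = (-2, -7),  |v_rel|² = 53
v_rel×d = (-2)·(15) − (-7)·(9) = 33
since m = R²·53 − 33²:  R² = (1089 + 236) / 53 = 25
R = √25 = 5  ⇒  r_B = 5 − 3 = 2

rB=2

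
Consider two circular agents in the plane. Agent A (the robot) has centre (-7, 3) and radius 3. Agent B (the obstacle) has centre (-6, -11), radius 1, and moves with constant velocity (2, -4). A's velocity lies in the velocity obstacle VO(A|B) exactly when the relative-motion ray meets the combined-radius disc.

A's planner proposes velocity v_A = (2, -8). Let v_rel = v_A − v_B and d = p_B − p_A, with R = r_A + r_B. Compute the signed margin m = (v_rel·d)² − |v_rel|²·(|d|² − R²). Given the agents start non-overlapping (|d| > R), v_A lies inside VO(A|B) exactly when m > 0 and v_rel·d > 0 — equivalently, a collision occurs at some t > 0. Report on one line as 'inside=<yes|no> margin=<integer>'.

d = (1, -14),  |d|² = 197;  R = 3+1 = 4,  c = 197−4² = 181
v_rel = (0, -4),  |v_rel|² = 16;  v_rel·d = (0)·(1) + (-4)·(-14) = 56
16·t² − 112·t + 181 = 0  ⇒  m = 56² − 16·181 = 240
m = 240 > 0,  v_rel·d = 56 > 0  ⇒  inside

inside=yes margin=240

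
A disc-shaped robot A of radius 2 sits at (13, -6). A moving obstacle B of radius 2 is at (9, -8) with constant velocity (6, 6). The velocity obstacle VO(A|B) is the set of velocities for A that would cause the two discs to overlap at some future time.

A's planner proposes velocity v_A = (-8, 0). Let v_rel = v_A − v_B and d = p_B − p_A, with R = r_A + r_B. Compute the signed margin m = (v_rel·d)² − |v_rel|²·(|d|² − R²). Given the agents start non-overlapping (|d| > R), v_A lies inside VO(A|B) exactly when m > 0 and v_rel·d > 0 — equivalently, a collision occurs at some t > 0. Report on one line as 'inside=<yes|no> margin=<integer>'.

d = (-4, -2),  |d|² = 20;  R = 2+2 = 4,  c = 20−4² = 4
v_rel = (-14, -6),  |v_rel|² = 232;  v_rel·d = (-14)·(-4) + (-6)·(-2) = 68
232·t² − 136·t + 4 = 0  ⇒  m = 68² − 232·4 = 3696
m = 3696 > 0,  v_rel·d = 68 > 0  ⇒  inside

inside=yes margin=3696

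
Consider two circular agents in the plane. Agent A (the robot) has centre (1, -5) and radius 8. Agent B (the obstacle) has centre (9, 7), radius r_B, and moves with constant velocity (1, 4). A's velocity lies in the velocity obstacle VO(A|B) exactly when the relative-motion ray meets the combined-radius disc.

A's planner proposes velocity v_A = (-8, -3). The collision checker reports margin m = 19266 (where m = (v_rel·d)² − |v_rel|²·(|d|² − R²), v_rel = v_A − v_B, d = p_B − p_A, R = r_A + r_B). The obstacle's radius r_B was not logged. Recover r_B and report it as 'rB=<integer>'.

m = 19266
d = (8, 12);  v_rel = (-9, -7),  |v_rel|² = 130
v_rel×d = (-9)·(12) − (-7)·(8) = -52
since m = R²·130 − (-52)²:  R² = (2704 + 19266) / 130 = 169
R = √169 = 13  ⇒  r_B = 13 − 8 = 5

rB=5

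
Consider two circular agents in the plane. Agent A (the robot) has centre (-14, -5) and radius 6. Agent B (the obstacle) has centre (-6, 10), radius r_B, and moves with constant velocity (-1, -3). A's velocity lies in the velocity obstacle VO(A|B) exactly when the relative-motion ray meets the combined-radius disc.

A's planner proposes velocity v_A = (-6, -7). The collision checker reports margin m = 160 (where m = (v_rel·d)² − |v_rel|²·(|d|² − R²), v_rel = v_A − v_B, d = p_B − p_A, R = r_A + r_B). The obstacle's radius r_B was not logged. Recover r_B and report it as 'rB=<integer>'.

m = 160
d = (8, 15);  v_rel = (-5, -4),  |v_rel|² = 41
v_rel×d = (-5)·(15) − (-4)·(8) = -43
since m = R²·41 − (-43)²:  R² = (1849 + 160) / 41 = 49
R = √49 = 7  ⇒  r_B = 7 − 6 = 1

rB=1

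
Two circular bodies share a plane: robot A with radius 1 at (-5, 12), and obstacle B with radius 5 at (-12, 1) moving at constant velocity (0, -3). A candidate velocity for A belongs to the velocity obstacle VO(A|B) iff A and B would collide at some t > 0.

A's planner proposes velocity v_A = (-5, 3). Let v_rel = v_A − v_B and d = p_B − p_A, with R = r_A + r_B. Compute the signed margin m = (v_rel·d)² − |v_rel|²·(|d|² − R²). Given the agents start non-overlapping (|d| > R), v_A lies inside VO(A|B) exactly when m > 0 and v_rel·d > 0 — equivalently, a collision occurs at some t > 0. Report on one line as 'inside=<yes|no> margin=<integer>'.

d = (-7, -11),  |d|² = 170;  R = 1+5 = 6,  c = 170−6² = 134
v_rel = (-5, 6),  |v_rel|² = 61;  v_rel·d = (-5)·(-7) + (6)·(-11) = -31
61·t² + 62·t + 134 = 0  ⇒  m = (-31)² − 61·134 = -7213
m = -7213 < 0,  v_rel·d = -31 < 0  ⇒  outside

inside=no margin=-7213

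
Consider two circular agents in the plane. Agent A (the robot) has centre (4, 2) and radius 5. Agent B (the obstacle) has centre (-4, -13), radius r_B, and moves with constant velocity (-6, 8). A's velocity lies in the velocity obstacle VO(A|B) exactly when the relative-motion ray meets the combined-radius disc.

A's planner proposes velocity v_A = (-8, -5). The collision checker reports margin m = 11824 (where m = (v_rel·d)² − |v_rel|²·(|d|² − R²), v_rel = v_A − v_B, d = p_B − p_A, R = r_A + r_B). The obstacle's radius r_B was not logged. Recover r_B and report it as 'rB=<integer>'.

m = 11824
d = (-8, -15);  v_rel = (-2, -13),  |v_rel|² = 173
v_rel×d = (-2)·(-15) − (-13)·(-8) = -74
since m = R²·173 − (-74)²:  R² = (5476 + 11824) / 173 = 100
R = √100 = 10  ⇒  r_B = 10 − 5 = 5

rB=5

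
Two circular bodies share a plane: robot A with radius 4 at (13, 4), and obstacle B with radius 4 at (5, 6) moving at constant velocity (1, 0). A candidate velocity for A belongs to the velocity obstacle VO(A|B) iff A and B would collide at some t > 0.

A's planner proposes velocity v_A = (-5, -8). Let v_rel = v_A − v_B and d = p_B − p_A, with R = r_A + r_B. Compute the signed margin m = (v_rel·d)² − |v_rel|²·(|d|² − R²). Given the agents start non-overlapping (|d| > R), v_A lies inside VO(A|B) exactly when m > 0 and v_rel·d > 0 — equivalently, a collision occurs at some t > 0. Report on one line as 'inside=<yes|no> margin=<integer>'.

d = (-8, 2),  |d|² = 68;  R = 4+4 = 8,  c = 68−8² = 4
v_rel = (-6, -8),  |v_rel|² = 100;  v_rel·d = (-6)·(-8) + (-8)·(2) = 32
100·t² − 64·t + 4 = 0  ⇒  m = 32² − 100·4 = 624
m = 624 > 0,  v_rel·d = 32 > 0  ⇒  inside

inside=yes margin=624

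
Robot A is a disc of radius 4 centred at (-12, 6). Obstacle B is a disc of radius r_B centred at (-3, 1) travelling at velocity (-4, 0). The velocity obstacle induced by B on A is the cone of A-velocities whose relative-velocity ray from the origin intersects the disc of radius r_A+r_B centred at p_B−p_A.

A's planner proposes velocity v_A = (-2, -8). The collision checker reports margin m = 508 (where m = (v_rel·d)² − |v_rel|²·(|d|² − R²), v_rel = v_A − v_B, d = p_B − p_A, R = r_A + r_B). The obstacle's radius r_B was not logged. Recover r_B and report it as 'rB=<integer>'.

m = 508
d = (9, -5);  v_rel = (2, -8),  |v_rel|² = 68
v_rel×d = (2)·(-5) − (-8)·(9) = 62
since m = R²·68 − 62²:  R² = (3844 + 508) / 68 = 64
R = √64 = 8  ⇒  r_B = 8 − 4 = 4

rB=4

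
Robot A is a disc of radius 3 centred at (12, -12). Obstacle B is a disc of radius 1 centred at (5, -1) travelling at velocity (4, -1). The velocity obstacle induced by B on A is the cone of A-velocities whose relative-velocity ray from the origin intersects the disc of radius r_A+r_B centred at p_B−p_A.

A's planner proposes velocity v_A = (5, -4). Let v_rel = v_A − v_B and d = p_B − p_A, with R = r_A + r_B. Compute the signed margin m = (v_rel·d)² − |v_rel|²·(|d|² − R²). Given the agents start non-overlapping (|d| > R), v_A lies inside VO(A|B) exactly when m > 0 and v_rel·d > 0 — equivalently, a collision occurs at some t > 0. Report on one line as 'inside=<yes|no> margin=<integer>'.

d = (-7, 11),  |d|² = 170;  R = 3+1 = 4,  c = 170−4² = 154
v_rel = (1, -3),  |v_rel|² = 10;  v_rel·d = (1)·(-7) + (-3)·(11) = -40
10·t² + 80·t + 154 = 0  ⇒  m = (-40)² − 10·154 = 60
m = 60 > 0,  v_rel·d = -40 < 0  ⇒  outside

inside=no margin=60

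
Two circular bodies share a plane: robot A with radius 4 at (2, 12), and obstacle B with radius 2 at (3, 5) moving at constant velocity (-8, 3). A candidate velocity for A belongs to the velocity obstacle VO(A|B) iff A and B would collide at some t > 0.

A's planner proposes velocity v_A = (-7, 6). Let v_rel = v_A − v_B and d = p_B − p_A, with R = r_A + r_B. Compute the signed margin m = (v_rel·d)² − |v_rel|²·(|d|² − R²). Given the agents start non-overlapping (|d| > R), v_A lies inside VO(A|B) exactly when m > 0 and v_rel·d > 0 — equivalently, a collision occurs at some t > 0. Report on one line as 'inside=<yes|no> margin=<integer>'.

d = (1, -7),  |d|² = 50;  R = 4+2 = 6,  c = 50−6² = 14
v_rel = (1, 3),  |v_rel|² = 10;  v_rel·d = (1)·(1) + (3)·(-7) = -20
10·t² + 40·t + 14 = 0  ⇒  m = (-20)² − 10·14 = 260
m = 260 > 0,  v_rel·d = -20 < 0  ⇒  outside

inside=no margin=260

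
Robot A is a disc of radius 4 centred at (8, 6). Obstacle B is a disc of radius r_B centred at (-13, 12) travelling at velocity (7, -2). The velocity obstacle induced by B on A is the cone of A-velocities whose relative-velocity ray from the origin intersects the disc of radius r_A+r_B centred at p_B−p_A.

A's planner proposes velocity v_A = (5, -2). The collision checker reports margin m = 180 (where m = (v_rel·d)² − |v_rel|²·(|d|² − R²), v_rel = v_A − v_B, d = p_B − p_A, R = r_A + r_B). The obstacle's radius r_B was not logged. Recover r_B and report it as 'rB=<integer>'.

m = 180
d = (-21, 6);  v_rel = (-2, 0),  |v_rel|² = 4
v_rel×d = (-2)·(6) − (0)·(-21) = -12
since m = R²·4 − (-12)²:  R² = (144 + 180) / 4 = 81
R = √81 = 9  ⇒  r_B = 9 − 4 = 5

rB=5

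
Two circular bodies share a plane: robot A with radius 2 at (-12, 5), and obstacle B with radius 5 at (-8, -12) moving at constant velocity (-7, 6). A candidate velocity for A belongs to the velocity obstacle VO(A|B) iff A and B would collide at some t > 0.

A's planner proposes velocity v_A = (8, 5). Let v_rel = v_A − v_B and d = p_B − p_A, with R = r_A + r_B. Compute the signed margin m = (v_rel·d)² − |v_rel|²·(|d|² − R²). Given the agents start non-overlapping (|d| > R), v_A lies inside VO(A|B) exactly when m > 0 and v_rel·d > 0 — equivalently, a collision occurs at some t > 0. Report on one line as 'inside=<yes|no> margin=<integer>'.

d = (4, -17),  |d|² = 305;  R = 2+5 = 7,  c = 305−7² = 256
v_rel = (15, -1),  |v_rel|² = 226;  v_rel·d = (15)·(4) + (-1)·(-17) = 77
226·t² − 154·t + 256 = 0  ⇒  m = 77² − 226·256 = -51927
m = -51927 < 0,  v_rel·d = 77 > 0  ⇒  outside

inside=no margin=-51927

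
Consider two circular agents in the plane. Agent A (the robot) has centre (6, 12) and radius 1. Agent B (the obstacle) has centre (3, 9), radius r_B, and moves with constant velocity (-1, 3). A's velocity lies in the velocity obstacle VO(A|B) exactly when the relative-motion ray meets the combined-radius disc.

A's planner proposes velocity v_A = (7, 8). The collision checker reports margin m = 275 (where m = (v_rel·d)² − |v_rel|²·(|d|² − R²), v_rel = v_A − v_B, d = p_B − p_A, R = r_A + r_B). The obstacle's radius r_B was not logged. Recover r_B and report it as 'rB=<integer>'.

m = 275
d = (-3, -3);  v_rel = (8, 5),  |v_rel|² = 89
v_rel×d = (8)·(-3) − (5)·(-3) = -9
since m = R²·89 − (-9)²:  R² = (81 + 275) / 89 = 4
R = √4 = 2  ⇒  r_B = 2 − 1 = 1

rB=1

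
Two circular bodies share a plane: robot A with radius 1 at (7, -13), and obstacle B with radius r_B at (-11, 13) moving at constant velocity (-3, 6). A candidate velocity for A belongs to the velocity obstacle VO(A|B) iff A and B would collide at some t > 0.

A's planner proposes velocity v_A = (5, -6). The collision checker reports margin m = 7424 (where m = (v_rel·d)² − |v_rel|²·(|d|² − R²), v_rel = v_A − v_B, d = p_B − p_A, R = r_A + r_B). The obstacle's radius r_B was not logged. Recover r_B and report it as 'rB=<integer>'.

m = 7424
d = (-18, 26);  v_rel = (8, -12),  |v_rel|² = 208
v_rel×d = (8)·(26) − (-12)·(-18) = -8
since m = R²·208 − (-8)²:  R² = (64 + 7424) / 208 = 36
R = √36 = 6  ⇒  r_B = 6 − 1 = 5

rB=5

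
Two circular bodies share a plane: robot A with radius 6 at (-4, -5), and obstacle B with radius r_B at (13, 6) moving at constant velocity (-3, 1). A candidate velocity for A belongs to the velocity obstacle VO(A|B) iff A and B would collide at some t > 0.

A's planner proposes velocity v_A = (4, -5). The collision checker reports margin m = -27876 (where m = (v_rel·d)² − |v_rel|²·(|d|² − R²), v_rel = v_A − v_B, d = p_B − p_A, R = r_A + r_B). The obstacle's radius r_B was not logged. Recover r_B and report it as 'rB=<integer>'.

m = -27876
d = (17, 11);  v_rel = (7, -6),  |v_rel|² = 85
v_rel×d = (7)·(11) − (-6)·(17) = 179
since m = R²·85 − 179²:  R² = (32041 + -27876) / 85 = 49
R = √49 = 7  ⇒  r_B = 7 − 6 = 1

rB=1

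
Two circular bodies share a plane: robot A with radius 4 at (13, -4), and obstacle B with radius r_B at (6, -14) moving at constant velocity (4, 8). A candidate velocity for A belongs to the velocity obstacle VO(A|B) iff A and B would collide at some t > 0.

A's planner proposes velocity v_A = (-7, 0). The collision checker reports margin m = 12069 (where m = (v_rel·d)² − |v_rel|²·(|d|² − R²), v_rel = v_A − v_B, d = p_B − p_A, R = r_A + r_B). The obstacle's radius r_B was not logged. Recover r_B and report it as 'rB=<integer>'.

m = 12069
d = (-7, -10);  v_rel = (-11, -8),  |v_rel|² = 185
v_rel×d = (-11)·(-10) − (-8)·(-7) = 54
since m = R²·185 − 54²:  R² = (2916 + 12069) / 185 = 81
R = √81 = 9  ⇒  r_B = 9 − 4 = 5

rB=5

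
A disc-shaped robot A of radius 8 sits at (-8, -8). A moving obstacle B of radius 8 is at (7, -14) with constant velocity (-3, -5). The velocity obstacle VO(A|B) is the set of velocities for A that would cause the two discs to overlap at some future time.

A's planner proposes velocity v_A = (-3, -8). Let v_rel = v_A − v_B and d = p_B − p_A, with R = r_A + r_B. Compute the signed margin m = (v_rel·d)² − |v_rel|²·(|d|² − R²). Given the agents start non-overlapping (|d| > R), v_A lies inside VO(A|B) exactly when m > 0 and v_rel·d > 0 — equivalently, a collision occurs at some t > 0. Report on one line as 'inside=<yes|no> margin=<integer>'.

d = (15, -6),  |d|² = 261;  R = 8+8 = 16,  c = 261−16² = 5
v_rel = (0, -3),  |v_rel|² = 9;  v_rel·d = (0)·(15) + (-3)·(-6) = 18
9·t² − 36·t + 5 = 0  ⇒  m = 18² − 9·5 = 279
m = 279 > 0,  v_rel·d = 18 > 0  ⇒  inside

inside=yes margin=279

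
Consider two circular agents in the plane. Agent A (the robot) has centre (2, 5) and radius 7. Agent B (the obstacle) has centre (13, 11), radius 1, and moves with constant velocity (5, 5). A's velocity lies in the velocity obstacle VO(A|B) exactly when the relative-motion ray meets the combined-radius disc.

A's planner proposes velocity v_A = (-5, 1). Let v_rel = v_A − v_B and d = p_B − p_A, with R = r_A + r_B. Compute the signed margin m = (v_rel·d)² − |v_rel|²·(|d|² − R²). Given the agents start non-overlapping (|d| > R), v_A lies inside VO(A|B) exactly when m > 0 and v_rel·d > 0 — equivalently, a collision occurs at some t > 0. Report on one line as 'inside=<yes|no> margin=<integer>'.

d = (11, 6),  |d|² = 157;  R = 7+1 = 8,  c = 157−8² = 93
v_rel = (-10, -4),  |v_rel|² = 116;  v_rel·d = (-10)·(11) + (-4)·(6) = -134
116·t² + 268·t + 93 = 0  ⇒  m = (-134)² − 116·93 = 7168
m = 7168 > 0,  v_rel·d = -134 < 0  ⇒  outside

inside=no margin=7168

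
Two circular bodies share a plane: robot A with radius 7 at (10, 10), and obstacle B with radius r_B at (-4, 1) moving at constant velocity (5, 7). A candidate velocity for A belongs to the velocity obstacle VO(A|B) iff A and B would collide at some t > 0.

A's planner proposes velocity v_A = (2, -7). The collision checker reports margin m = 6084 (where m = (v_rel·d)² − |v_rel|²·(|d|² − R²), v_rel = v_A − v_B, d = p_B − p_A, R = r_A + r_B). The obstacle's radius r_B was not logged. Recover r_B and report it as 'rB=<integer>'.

m = 6084
d = (-14, -9);  v_rel = (-3, -14),  |v_rel|² = 205
v_rel×d = (-3)·(-9) − (-14)·(-14) = -169
since m = R²·205 − (-169)²:  R² = (28561 + 6084) / 205 = 169
R = √169 = 13  ⇒  r_B = 13 − 7 = 6

rB=6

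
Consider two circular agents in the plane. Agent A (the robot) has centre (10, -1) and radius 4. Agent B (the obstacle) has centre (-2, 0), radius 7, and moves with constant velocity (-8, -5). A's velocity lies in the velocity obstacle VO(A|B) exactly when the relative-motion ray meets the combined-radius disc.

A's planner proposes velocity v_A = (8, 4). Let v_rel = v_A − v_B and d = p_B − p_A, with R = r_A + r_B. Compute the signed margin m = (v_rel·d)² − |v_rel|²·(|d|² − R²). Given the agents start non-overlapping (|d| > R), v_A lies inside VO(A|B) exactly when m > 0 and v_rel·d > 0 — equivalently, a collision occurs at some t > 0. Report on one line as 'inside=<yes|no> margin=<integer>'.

d = (-12, 1),  |d|² = 145;  R = 4+7 = 11,  c = 145−11² = 24
v_rel = (16, 9),  |v_rel|² = 337;  v_rel·d = (16)·(-12) + (9)·(1) = -183
337·t² + 366·t + 24 = 0  ⇒  m = (-183)² − 337·24 = 25401
m = 25401 > 0,  v_rel·d = -183 < 0  ⇒  outside

inside=no margin=25401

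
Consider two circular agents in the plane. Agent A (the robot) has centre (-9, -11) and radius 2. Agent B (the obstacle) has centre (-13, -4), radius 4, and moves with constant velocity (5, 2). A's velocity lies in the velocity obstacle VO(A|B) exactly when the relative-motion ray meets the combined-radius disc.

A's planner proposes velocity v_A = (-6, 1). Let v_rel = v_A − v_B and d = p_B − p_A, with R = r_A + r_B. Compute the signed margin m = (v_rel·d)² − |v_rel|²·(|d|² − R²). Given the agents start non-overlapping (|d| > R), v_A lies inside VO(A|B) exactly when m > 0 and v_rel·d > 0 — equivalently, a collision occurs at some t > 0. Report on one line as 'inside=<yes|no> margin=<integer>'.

d = (-4, 7),  |d|² = 65;  R = 2+4 = 6,  c = 65−6² = 29
v_rel = (-11, -1),  |v_rel|² = 122;  v_rel·d = (-11)·(-4) + (-1)·(7) = 37
122·t² − 74·t + 29 = 0  ⇒  m = 37² − 122·29 = -2169
m = -2169 < 0,  v_rel·d = 37 > 0  ⇒  outside

inside=no margin=-2169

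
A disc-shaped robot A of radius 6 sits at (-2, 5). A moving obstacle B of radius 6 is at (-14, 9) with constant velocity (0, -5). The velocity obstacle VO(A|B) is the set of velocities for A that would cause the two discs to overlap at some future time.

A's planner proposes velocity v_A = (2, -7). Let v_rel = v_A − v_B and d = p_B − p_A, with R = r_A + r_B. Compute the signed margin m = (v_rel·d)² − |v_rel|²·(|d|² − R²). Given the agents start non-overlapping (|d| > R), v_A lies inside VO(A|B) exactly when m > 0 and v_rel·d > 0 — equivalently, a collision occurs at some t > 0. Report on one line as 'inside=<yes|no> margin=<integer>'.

d = (-12, 4),  |d|² = 160;  R = 6+6 = 12,  c = 160−12² = 16
v_rel = (2, -2),  |v_rel|² = 8;  v_rel·d = (2)·(-12) + (-2)·(4) = -32
8·t² + 64·t + 16 = 0  ⇒  m = (-32)² − 8·16 = 896
m = 896 > 0,  v_rel·d = -32 < 0  ⇒  outside

inside=no margin=896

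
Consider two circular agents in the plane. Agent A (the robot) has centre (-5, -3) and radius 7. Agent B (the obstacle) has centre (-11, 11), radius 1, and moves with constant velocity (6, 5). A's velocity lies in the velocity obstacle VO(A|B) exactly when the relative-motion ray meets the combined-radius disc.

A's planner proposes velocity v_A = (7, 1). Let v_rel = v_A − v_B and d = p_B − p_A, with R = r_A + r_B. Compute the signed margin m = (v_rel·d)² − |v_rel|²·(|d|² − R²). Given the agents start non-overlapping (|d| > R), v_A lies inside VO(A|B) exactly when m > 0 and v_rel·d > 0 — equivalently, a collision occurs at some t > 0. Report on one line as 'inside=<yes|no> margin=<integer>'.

d = (-6, 14),  |d|² = 232;  R = 7+1 = 8,  c = 232−8² = 168
v_rel = (1, -4),  |v_rel|² = 17;  v_rel·d = (1)·(-6) + (-4)·(14) = -62
17·t² + 124·t + 168 = 0  ⇒  m = (-62)² − 17·168 = 988
m = 988 > 0,  v_rel·d = -62 < 0  ⇒  outside

inside=no margin=988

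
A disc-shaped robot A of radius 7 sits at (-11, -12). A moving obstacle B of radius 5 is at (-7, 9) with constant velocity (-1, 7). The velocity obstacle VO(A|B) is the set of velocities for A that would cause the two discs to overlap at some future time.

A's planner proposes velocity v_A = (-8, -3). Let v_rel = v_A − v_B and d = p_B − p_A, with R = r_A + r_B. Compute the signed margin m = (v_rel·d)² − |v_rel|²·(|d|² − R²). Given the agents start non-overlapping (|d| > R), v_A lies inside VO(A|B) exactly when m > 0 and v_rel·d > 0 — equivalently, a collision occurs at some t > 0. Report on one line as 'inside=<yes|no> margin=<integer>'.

d = (4, 21),  |d|² = 457;  R = 7+5 = 12,  c = 457−12² = 313
v_rel = (-7, -10),  |v_rel|² = 149;  v_rel·d = (-7)·(4) + (-10)·(21) = -238
149·t² + 476·t + 313 = 0  ⇒  m = (-238)² − 149·313 = 10007
m = 10007 > 0,  v_rel·d = -238 < 0  ⇒  outside

inside=no margin=10007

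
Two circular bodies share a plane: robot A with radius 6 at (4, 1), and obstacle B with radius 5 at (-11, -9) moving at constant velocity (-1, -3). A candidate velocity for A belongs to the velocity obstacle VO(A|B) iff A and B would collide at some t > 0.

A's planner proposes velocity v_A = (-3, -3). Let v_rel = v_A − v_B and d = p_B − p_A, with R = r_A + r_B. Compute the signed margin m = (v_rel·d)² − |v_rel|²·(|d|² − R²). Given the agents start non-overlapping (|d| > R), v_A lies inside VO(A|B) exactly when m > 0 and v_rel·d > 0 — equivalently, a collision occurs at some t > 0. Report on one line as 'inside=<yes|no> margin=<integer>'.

d = (-15, -10),  |d|² = 325;  R = 6+5 = 11,  c = 325−11² = 204
v_rel = (-2, 0),  |v_rel|² = 4;  v_rel·d = (-2)·(-15) + (0)·(-10) = 30
4·t² − 60·t + 204 = 0  ⇒  m = 30² − 4·204 = 84
m = 84 > 0,  v_rel·d = 30 > 0  ⇒  inside

inside=yes margin=84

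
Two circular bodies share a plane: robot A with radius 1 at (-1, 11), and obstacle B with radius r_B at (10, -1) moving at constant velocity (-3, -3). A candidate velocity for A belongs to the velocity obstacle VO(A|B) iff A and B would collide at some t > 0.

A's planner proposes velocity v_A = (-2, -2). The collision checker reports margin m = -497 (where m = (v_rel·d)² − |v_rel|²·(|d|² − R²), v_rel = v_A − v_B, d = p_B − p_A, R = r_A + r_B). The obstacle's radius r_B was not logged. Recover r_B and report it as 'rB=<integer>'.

m = -497
d = (11, -12);  v_rel = (1, 1),  |v_rel|² = 2
v_rel×d = (1)·(-12) − (1)·(11) = -23
since m = R²·2 − (-23)²:  R² = (529 + -497) / 2 = 16
R = √16 = 4  ⇒  r_B = 4 − 1 = 3

rB=3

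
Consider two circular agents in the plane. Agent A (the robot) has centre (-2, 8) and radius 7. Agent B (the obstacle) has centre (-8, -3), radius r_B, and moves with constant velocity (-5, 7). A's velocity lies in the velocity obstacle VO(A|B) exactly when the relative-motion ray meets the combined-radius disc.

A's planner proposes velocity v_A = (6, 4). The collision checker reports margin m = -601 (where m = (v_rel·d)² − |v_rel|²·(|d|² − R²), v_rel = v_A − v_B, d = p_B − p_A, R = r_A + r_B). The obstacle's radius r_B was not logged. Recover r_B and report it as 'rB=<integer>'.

m = -601
d = (-6, -11);  v_rel = (11, -3),  |v_rel|² = 130
v_rel×d = (11)·(-11) − (-3)·(-6) = -139
since m = R²·130 − (-139)²:  R² = (19321 + -601) / 130 = 144
R = √144 = 12  ⇒  r_B = 12 − 7 = 5

rB=5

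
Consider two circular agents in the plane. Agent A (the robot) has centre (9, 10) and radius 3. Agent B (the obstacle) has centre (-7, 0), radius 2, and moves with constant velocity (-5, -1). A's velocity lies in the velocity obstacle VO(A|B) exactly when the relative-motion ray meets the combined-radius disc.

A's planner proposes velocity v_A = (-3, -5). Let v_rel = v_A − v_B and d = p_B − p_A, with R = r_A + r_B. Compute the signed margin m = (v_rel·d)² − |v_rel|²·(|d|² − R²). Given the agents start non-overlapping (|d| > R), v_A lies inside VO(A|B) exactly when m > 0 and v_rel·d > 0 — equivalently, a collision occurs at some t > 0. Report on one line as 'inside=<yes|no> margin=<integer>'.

d = (-16, -10),  |d|² = 356;  R = 3+2 = 5,  c = 356−5² = 331
v_rel = (2, -4),  |v_rel|² = 20;  v_rel·d = (2)·(-16) + (-4)·(-10) = 8
20·t² − 16·t + 331 = 0  ⇒  m = 8² − 20·331 = -6556
m = -6556 < 0,  v_rel·d = 8 > 0  ⇒  outside

inside=no margin=-6556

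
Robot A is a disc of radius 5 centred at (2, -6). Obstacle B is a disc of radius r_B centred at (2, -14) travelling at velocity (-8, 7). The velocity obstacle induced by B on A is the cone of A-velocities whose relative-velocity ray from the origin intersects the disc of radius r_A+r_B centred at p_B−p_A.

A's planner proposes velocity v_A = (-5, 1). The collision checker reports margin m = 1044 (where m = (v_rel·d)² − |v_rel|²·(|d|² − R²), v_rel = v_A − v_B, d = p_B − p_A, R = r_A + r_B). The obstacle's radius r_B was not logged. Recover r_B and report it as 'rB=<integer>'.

m = 1044
d = (0, -8);  v_rel = (3, -6),  |v_rel|² = 45
v_rel×d = (3)·(-8) − (-6)·(0) = -24
since m = R²·45 − (-24)²:  R² = (576 + 1044) / 45 = 36
R = √36 = 6  ⇒  r_B = 6 − 5 = 1

rB=1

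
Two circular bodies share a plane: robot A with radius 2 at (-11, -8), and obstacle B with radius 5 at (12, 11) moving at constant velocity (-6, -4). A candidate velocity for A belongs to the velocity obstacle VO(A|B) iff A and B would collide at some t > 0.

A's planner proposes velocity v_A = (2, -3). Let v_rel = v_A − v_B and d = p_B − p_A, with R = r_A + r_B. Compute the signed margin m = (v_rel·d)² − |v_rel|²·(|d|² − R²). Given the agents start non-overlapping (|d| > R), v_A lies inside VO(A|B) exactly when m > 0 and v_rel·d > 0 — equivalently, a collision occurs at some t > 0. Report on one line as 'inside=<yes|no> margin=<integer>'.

d = (23, 19),  |d|² = 890;  R = 2+5 = 7,  c = 890−7² = 841
v_rel = (8, 1),  |v_rel|² = 65;  v_rel·d = (8)·(23) + (1)·(19) = 203
65·t² − 406·t + 841 = 0  ⇒  m = 203² − 65·841 = -13456
m = -13456 < 0,  v_rel·d = 203 > 0  ⇒  outside

inside=no margin=-13456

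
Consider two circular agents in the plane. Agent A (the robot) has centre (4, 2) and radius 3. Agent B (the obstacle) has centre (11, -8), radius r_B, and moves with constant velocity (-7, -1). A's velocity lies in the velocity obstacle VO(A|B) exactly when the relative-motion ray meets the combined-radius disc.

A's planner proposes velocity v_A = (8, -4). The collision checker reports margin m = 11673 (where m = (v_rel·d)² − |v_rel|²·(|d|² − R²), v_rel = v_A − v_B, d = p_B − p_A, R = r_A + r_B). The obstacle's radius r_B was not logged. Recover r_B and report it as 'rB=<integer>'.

m = 11673
d = (7, -10);  v_rel = (15, -3),  |v_rel|² = 234
v_rel×d = (15)·(-10) − (-3)·(7) = -129
since m = R²·234 − (-129)²:  R² = (16641 + 11673) / 234 = 121
R = √121 = 11  ⇒  r_B = 11 − 3 = 8

rB=8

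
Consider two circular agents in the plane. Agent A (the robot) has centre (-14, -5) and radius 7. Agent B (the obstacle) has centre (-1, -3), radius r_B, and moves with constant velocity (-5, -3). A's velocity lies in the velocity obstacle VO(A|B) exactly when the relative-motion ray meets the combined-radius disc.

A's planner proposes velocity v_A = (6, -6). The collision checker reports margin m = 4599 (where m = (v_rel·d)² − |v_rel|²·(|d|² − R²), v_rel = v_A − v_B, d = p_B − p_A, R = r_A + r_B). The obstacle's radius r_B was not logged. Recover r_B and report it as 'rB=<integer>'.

m = 4599
d = (13, 2);  v_rel = (11, -3),  |v_rel|² = 130
v_rel×d = (11)·(2) − (-3)·(13) = 61
since m = R²·130 − 61²:  R² = (3721 + 4599) / 130 = 64
R = √64 = 8  ⇒  r_B = 8 − 7 = 1

rB=1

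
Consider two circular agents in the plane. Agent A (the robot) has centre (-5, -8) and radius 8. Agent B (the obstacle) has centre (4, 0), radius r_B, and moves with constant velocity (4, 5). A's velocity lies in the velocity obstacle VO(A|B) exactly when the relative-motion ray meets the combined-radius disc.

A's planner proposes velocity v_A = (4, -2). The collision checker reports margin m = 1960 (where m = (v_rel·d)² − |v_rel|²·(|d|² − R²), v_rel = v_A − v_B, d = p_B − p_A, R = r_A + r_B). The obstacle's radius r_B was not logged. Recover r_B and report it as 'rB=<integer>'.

m = 1960
d = (9, 8);  v_rel = (0, -7),  |v_rel|² = 49
v_rel×d = (0)·(8) − (-7)·(9) = 63
since m = R²·49 − 63²:  R² = (3969 + 1960) / 49 = 121
R = √121 = 11  ⇒  r_B = 11 − 8 = 3

rB=3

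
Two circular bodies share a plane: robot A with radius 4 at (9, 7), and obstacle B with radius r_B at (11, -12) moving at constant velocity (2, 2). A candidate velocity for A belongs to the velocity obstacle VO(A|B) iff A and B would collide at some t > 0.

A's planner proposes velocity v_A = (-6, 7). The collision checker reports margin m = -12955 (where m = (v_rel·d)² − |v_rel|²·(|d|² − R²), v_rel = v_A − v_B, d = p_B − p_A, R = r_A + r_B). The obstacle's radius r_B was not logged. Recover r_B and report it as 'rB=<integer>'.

m = -12955
d = (2, -19);  v_rel = (-8, 5),  |v_rel|² = 89
v_rel×d = (-8)·(-19) − (5)·(2) = 142
since m = R²·89 − 142²:  R² = (20164 + -12955) / 89 = 81
R = √81 = 9  ⇒  r_B = 9 − 4 = 5

rB=5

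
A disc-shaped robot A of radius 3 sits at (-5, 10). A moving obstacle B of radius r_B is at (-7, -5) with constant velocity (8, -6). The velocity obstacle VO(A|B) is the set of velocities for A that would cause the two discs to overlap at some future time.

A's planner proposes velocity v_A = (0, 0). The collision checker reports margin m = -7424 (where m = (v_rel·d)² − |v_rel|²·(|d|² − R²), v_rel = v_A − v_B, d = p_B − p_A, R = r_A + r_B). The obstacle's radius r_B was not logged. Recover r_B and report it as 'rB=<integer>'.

m = -7424
d = (-2, -15);  v_rel = (-8, 6),  |v_rel|² = 100
v_rel×d = (-8)·(-15) − (6)·(-2) = 132
since m = R²·100 − 132²:  R² = (17424 + -7424) / 100 = 100
R = √100 = 10  ⇒  r_B = 10 − 3 = 7

rB=7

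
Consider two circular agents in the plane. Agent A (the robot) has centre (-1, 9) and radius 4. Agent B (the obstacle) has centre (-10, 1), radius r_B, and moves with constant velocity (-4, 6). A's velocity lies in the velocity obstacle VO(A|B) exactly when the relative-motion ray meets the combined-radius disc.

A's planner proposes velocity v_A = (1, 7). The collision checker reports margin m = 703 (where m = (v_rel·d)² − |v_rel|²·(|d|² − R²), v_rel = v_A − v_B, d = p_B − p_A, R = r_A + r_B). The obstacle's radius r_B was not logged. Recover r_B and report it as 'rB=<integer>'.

m = 703
d = (-9, -8);  v_rel = (5, 1),  |v_rel|² = 26
v_rel×d = (5)·(-8) − (1)·(-9) = -31
since m = R²·26 − (-31)²:  R² = (961 + 703) / 26 = 64
R = √64 = 8  ⇒  r_B = 8 − 4 = 4

rB=4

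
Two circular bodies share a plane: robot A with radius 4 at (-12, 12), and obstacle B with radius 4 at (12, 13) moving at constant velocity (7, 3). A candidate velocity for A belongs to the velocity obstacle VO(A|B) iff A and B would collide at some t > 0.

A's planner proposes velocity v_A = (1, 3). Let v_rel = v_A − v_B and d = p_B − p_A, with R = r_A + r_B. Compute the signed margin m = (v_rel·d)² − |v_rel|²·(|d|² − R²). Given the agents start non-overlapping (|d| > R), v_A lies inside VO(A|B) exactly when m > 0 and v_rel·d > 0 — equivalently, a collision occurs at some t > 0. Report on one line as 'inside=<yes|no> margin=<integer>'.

d = (24, 1),  |d|² = 577;  R = 4+4 = 8,  c = 577−8² = 513
v_rel = (-6, 0),  |v_rel|² = 36;  v_rel·d = (-6)·(24) + (0)·(1) = -144
36·t² + 288·t + 513 = 0  ⇒  m = (-144)² − 36·513 = 2268
m = 2268 > 0,  v_rel·d = -144 < 0  ⇒  outside

inside=no margin=2268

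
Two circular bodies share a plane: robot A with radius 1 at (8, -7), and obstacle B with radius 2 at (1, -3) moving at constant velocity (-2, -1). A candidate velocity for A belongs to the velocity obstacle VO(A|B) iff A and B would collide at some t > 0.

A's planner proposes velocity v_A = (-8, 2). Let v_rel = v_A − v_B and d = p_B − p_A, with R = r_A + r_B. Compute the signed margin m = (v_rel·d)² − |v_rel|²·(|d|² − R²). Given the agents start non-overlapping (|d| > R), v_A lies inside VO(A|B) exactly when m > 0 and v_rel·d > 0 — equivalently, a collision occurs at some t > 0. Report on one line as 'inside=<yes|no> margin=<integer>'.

d = (-7, 4),  |d|² = 65;  R = 1+2 = 3,  c = 65−3² = 56
v_rel = (-6, 3),  |v_rel|² = 45;  v_rel·d = (-6)·(-7) + (3)·(4) = 54
45·t² − 108·t + 56 = 0  ⇒  m = 54² − 45·56 = 396
m = 396 > 0,  v_rel·d = 54 > 0  ⇒  inside

inside=yes margin=396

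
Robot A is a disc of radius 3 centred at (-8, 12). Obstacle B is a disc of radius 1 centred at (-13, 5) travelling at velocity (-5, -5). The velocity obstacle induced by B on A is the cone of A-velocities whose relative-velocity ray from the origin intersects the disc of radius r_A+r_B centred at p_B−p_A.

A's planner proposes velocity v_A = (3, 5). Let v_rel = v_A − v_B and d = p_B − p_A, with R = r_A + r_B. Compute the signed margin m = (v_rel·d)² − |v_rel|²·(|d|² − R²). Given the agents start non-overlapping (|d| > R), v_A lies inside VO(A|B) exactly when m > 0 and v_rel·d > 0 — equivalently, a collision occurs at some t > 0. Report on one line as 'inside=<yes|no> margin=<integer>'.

d = (-5, -7),  |d|² = 74;  R = 3+1 = 4,  c = 74−4² = 58
v_rel = (8, 10),  |v_rel|² = 164;  v_rel·d = (8)·(-5) + (10)·(-7) = -110
164·t² + 220·t + 58 = 0  ⇒  m = (-110)² − 164·58 = 2588
m = 2588 > 0,  v_rel·d = -110 < 0  ⇒  outside

inside=no margin=2588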